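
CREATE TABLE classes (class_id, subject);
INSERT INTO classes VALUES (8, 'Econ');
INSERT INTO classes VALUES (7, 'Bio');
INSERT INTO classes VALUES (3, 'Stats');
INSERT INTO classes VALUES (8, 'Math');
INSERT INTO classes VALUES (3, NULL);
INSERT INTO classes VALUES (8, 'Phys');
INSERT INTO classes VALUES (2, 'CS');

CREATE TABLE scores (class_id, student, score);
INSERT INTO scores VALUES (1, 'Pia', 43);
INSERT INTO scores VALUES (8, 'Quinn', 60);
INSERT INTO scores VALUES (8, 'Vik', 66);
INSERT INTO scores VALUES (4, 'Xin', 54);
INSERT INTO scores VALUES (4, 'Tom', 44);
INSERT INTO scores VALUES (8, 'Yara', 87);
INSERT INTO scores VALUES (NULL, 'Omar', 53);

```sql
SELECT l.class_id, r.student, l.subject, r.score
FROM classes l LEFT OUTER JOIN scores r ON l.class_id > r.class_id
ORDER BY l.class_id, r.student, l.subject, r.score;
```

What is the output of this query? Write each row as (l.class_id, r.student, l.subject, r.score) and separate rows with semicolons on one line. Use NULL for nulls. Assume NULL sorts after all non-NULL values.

(2, Pia, CS, 43); (3, Pia, Stats, 43); (3, Pia, NULL, 43); (7, Pia, Bio, 43); (7, Tom, Bio, 44); (7, Xin, Bio, 54); (8, Pia, Econ, 43); (8, Pia, Math, 43); (8, Pia, Phys, 43); (8, Tom, Econ, 44); (8, Tom, Math, 44); (8, Tom, Phys, 44); (8, Xin, Econ, 54); (8, Xin, Math, 54); (8, Xin, Phys, 54)

LEFT JOIN keeps every row from `classes`; unmatched rows get NULL for `scores`'s columns.
Matching on l.class_id > r.class_id. A NULL in a compared column never satisfies the condition.
Matched pairs: 15; unmatched l rows kept: 0.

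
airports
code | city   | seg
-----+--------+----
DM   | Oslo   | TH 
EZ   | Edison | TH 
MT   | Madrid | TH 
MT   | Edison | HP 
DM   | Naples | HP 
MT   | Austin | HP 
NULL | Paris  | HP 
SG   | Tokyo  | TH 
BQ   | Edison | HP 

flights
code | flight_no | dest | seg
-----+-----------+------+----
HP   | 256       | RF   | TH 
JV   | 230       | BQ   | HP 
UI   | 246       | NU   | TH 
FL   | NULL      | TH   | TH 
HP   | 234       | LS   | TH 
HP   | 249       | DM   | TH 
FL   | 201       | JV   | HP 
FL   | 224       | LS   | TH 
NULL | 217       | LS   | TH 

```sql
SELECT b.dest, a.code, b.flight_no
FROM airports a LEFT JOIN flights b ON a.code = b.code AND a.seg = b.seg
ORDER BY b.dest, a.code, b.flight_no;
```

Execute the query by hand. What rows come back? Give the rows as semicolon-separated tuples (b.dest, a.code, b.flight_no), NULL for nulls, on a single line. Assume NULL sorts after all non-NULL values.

LEFT JOIN keeps every row from `airports`; unmatched rows get NULL for `flights`'s columns.
Matching on a.code = b.code AND a.seg = b.seg. A NULL in a compared column never satisfies the condition.
- code=DM, seg=TH: no b row matches, row kept with b columns NULL.
- code=EZ, seg=TH: no b row matches, row kept with b columns NULL.
- code=MT, seg=TH: no b row matches, row kept with b columns NULL.
- code=MT, seg=HP: no b row matches, row kept with b columns NULL.
- code=DM, seg=HP: no b row matches, row kept with b columns NULL.
- code=MT, seg=HP: no b row matches, row kept with b columns NULL.
- code=NULL, seg=HP: no b row matches, row kept with b columns NULL.
- code=SG, seg=TH: no b row matches, row kept with b columns NULL.
- code=BQ, seg=HP: no b row matches, row kept with b columns NULL.
After projecting and ordering:
b.dest | a.code | b.flight_no
NULL | BQ | NULL
NULL | DM | NULL
NULL | DM | NULL
NULL | EZ | NULL
NULL | MT | NULL
NULL | MT | NULL
NULL | MT | NULL
NULL | SG | NULL
NULL | NULL | NULL

(NULL, BQ, NULL); (NULL, DM, NULL); (NULL, DM, NULL); (NULL, EZ, NULL); (NULL, MT, NULL); (NULL, MT, NULL); (NULL, MT, NULL); (NULL, SG, NULL); (NULL, NULL, NULL)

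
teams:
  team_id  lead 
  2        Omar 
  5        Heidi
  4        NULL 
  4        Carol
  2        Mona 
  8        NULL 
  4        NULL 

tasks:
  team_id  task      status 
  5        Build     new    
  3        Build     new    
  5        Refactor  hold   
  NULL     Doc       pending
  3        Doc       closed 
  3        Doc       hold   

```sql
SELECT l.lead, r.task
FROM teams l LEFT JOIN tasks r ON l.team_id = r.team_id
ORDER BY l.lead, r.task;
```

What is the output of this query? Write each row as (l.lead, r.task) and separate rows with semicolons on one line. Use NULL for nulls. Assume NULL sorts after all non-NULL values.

(Carol, NULL); (Heidi, Build); (Heidi, Refactor); (Mona, NULL); (Omar, NULL); (NULL, NULL); (NULL, NULL); (NULL, NULL)

LEFT JOIN keeps every row from `teams`; unmatched rows get NULL for `tasks`'s columns.
Matching on l.team_id = r.team_id. A NULL in a compared column never satisfies the condition.
- l (team_id=2) has no partner → padded with NULL.
- l (team_id=5) pairs with 2 row(s) of r.
- l (team_id=4) has no partner → padded with NULL.
- l (team_id=4) has no partner → padded with NULL.
- l (team_id=2) has no partner → padded with NULL.
- l (team_id=8) has no partner → padded with NULL.
- l (team_id=4) has no partner → padded with NULL.
After projecting and ordering:
l.lead | r.task
Carol | NULL
Heidi | Build
Heidi | Refactor
Mona | NULL
Omar | NULL
NULL | NULL
NULL | NULL
NULL | NULL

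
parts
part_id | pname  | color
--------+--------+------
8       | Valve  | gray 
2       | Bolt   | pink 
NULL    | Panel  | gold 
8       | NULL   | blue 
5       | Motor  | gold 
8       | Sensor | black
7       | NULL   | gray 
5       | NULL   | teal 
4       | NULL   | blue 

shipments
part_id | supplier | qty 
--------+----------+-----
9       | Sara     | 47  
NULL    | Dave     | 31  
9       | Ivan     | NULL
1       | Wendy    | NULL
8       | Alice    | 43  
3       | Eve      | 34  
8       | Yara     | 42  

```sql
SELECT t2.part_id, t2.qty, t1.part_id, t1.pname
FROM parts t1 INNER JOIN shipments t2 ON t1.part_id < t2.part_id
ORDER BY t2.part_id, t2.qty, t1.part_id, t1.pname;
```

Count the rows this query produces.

INNER JOIN keeps only pairs where the ON condition holds.
Matching on t1.part_id < t2.part_id. A NULL in a compared column never satisfies the condition.
Matched pairs: 27.
Total: 27 rows.

27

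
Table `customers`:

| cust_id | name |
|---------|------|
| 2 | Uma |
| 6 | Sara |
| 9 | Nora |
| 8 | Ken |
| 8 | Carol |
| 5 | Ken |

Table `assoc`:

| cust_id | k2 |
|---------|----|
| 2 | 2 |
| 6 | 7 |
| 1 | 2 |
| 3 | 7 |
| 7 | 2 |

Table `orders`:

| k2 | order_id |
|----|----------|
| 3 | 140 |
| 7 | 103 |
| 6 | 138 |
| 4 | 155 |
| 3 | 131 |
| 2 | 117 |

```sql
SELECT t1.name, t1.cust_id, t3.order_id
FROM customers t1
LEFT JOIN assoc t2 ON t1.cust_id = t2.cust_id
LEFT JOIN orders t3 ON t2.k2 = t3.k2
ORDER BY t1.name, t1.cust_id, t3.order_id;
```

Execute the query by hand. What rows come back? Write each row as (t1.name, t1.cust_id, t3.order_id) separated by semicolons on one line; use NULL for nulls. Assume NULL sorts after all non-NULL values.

(Carol, 8, NULL); (Ken, 5, NULL); (Ken, 8, NULL); (Nora, 9, NULL); (Sara, 6, 103); (Uma, 2, 117)

Joins associate left-to-right: customers LEFT JOIN assoc on cust_id gives 6 intermediate row(s).
Then LEFT JOIN `orders t3` on k2: each of those 6 rows is kept; rows whose t2.k2 has no match in t3 get NULL for t3's columns.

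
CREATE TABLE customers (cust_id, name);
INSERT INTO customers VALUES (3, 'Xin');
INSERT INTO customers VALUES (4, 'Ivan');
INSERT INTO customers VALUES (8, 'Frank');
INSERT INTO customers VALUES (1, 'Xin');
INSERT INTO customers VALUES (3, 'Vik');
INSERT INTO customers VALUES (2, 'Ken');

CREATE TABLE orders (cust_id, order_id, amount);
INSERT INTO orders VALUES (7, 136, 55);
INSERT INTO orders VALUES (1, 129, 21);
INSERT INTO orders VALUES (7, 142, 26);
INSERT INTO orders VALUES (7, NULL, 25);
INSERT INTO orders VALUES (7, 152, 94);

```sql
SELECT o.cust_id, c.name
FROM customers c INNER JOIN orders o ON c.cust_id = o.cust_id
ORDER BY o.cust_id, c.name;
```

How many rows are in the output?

1

INNER JOIN keeps only pairs where the ON condition holds.
Matching on c.cust_id = o.cust_id.
- c (cust_id=3) has no partner → excluded.
- c (cust_id=4) has no partner → excluded.
- c (cust_id=8) has no partner → excluded.
- c (cust_id=1) pairs with 1 row(s) of o.
- c (cust_id=3) has no partner → excluded.
- c (cust_id=2) has no partner → excluded.
Total: 1 rows.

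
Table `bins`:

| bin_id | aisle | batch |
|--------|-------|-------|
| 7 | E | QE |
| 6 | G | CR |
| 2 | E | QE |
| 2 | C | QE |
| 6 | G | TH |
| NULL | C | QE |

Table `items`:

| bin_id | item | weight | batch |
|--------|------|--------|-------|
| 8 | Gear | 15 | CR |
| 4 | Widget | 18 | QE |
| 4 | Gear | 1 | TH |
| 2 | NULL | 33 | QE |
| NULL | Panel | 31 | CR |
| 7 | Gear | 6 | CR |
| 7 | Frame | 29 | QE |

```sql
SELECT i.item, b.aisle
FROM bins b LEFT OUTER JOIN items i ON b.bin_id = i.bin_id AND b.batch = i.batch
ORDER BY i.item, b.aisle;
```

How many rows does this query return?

LEFT JOIN keeps every row from `bins`; unmatched rows get NULL for `items`'s columns.
Matching on b.bin_id = i.bin_id AND b.batch = i.batch. A NULL in a compared column never satisfies the condition.
- b[0] bin_id=7, batch=QE → 1 match(es) in i → 1 row(s).
- b[1] bin_id=6, batch=CR → no match; kept with NULLs on the i side.
- b[2] bin_id=2, batch=QE → 1 match(es) in i → 1 row(s).
- b[3] bin_id=2, batch=QE → 1 match(es) in i → 1 row(s).
- b[4] bin_id=6, batch=TH → no match; kept with NULLs on the i side.
- b[5] bin_id=NULL, batch=QE → no match; kept with NULLs on the i side.
Total: 3 matched + 3 padded = 6 rows.

6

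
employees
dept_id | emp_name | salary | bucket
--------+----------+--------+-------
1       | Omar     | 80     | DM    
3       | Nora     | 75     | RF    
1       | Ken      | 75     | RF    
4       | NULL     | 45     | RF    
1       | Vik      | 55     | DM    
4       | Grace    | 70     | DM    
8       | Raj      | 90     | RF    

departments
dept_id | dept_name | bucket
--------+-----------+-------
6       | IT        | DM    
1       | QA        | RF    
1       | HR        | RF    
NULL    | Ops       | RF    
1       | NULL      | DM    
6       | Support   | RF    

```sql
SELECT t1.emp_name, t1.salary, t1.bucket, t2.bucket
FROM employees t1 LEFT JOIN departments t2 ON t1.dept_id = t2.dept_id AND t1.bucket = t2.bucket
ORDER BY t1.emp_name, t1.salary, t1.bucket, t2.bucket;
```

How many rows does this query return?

8

LEFT JOIN keeps every row from `employees`; unmatched rows get NULL for `departments`'s columns.
Matching on t1.dept_id = t2.dept_id AND t1.bucket = t2.bucket. A NULL in a compared column never satisfies the condition.
- dept_id=1, bucket=DM: 1 matching t2 row(s), so 1 row(s) emitted.
- dept_id=3, bucket=RF: no t2 row matches, row kept with t2 columns NULL.
- dept_id=1, bucket=RF: 2 matching t2 row(s), so 2 row(s) emitted.
- dept_id=4, bucket=RF: no t2 row matches, row kept with t2 columns NULL.
- dept_id=1, bucket=DM: 1 matching t2 row(s), so 1 row(s) emitted.
- dept_id=4, bucket=DM: no t2 row matches, row kept with t2 columns NULL.
- dept_id=8, bucket=RF: no t2 row matches, row kept with t2 columns NULL.
Total: 4 matched + 4 padded = 8 rows.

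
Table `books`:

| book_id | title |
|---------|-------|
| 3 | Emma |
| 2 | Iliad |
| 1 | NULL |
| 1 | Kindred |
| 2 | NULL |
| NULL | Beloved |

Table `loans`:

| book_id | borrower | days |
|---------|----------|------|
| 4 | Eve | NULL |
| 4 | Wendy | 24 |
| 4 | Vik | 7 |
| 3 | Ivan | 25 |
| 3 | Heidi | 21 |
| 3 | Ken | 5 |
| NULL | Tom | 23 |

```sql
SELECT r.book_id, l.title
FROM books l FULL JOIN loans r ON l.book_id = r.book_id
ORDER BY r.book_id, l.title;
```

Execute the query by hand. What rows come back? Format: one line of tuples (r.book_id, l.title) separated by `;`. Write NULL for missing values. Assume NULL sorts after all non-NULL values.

FULL OUTER JOIN keeps every row from both sides; unmatched rows get NULL for the other side's columns.
Matching on l.book_id = r.book_id. A NULL in a compared column never satisfies the condition.
- l[0] book_id=3 → 3 match(es) in r → 3 row(s).
- l[1] book_id=2 → no match; kept with NULLs on the r side.
- l[2] book_id=1 → no match; kept with NULLs on the r side.
- l[3] book_id=1 → no match; kept with NULLs on the r side.
- l[4] book_id=2 → no match; kept with NULLs on the r side.
- l[5] book_id=NULL → no match; kept with NULLs on the r side.
- 4 row(s) from r found no l partner → padded with NULL.

(3, Emma); (3, Emma); (3, Emma); (4, NULL); (4, NULL); (4, NULL); (NULL, Beloved); (NULL, Iliad); (NULL, Kindred); (NULL, NULL); (NULL, NULL); (NULL, NULL)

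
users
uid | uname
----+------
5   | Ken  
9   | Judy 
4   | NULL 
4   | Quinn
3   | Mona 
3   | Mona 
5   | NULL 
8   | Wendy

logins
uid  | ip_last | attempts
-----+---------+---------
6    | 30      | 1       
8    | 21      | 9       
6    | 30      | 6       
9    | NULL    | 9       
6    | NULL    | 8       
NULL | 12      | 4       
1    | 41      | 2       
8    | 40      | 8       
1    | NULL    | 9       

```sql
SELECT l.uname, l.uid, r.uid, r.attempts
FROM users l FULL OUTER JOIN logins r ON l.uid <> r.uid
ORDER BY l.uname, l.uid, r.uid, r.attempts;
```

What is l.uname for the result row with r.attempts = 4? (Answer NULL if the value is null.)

FULL OUTER JOIN keeps every row from both sides; unmatched rows get NULL for the other side's columns.
Matching on l.uid <> r.uid. A NULL in a compared column never satisfies the condition.
- l[0] uid=5 → 8 match(es) in r → 8 row(s).
- l[1] uid=9 → 7 match(es) in r → 7 row(s).
- l[2] uid=4 → 8 match(es) in r → 8 row(s).
- l[3] uid=4 → 8 match(es) in r → 8 row(s).
- l[4] uid=3 → 8 match(es) in r → 8 row(s).
- l[5] uid=3 → 8 match(es) in r → 8 row(s).
- l[6] uid=5 → 8 match(es) in r → 8 row(s).
- l[7] uid=8 → 6 match(es) in r → 6 row(s).
- 1 r row(s) had no l match → kept, l columns NULL.

NULL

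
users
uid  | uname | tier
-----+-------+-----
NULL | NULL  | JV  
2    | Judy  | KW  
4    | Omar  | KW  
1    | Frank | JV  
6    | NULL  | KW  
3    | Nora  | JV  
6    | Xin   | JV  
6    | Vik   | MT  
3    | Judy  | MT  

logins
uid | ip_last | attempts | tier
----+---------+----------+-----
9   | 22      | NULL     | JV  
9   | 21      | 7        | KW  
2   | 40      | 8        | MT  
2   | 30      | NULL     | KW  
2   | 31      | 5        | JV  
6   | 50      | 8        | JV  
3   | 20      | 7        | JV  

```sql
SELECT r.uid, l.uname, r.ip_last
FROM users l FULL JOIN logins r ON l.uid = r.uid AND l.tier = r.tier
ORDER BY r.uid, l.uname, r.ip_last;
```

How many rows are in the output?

13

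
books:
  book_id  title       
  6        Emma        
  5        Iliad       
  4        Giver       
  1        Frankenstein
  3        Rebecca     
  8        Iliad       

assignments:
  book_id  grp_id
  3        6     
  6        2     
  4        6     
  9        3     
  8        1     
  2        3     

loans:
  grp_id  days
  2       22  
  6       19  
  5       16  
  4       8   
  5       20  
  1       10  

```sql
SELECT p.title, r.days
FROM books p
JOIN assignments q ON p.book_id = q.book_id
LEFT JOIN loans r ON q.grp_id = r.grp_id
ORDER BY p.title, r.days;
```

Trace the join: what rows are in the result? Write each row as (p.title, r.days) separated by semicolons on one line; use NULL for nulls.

Step 1 — p INNER JOIN q on book_id → 4 row(s).
Then LEFT JOIN `loans r` on grp_id: each of those 4 rows is kept; rows whose q.grp_id has no match in r get NULL for r's columns.

(Emma, 22); (Giver, 19); (Iliad, 10); (Rebecca, 19)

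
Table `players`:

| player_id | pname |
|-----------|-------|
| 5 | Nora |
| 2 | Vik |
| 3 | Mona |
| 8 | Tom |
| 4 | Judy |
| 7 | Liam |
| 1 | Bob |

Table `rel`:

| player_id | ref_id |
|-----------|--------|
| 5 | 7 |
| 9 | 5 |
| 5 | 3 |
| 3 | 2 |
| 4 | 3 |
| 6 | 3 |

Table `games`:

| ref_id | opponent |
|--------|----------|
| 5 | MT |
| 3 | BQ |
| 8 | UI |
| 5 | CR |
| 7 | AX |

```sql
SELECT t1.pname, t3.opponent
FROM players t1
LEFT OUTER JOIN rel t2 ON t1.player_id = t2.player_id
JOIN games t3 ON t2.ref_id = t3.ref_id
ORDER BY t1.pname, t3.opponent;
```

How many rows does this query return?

3

Joins associate left-to-right: players LEFT JOIN rel on player_id gives 8 intermediate row(s).
Then INNER JOIN `games t3` on ref_id: keep only rows whose t2.ref_id appears in t3.
Result: 3 row(s).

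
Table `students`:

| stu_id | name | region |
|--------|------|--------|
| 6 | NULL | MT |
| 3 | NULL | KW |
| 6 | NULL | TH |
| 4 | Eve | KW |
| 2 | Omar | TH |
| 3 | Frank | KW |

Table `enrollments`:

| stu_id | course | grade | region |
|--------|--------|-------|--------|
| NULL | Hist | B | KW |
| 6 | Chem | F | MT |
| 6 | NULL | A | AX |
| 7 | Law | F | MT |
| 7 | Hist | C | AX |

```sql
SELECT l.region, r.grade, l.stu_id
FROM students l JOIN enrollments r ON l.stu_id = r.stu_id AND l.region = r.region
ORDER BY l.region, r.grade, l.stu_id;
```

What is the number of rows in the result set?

1

INNER JOIN keeps only pairs where the ON condition holds.
Matching on l.stu_id = r.stu_id AND l.region = r.region. A NULL in a compared column never satisfies the condition.
- l row (stu_id=6, region=MT): matches 1 r row(s) → 1 output row(s).
- l row (stu_id=3, region=KW): no match → dropped.
- l row (stu_id=6, region=TH): no match → dropped.
- l row (stu_id=4, region=KW): no match → dropped.
- l row (stu_id=2, region=TH): no match → dropped.
- l row (stu_id=3, region=KW): no match → dropped.
Total: 1 rows.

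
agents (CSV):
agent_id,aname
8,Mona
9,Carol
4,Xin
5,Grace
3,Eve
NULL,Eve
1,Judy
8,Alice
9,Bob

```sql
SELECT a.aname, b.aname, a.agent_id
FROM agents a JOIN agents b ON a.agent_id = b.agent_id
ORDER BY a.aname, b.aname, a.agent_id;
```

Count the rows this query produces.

INNER JOIN keeps only pairs where the ON condition holds.
Matching on a.agent_id = b.agent_id. A NULL in a compared column never satisfies the condition.
- a[0] agent_id=8 → 2 match(es) in b → 2 row(s).
- a[1] agent_id=9 → 2 match(es) in b → 2 row(s).
- a[2] agent_id=4 → 1 match(es) in b → 1 row(s).
- a[3] agent_id=5 → 1 match(es) in b → 1 row(s).
- a[4] agent_id=3 → 1 match(es) in b → 1 row(s).
- a[5] agent_id=NULL → no match; dropped.
- a[6] agent_id=1 → 1 match(es) in b → 1 row(s).
- a[7] agent_id=8 → 2 match(es) in b → 2 row(s).
- a[8] agent_id=9 → 2 match(es) in b → 2 row(s).
Total: 12 rows.

12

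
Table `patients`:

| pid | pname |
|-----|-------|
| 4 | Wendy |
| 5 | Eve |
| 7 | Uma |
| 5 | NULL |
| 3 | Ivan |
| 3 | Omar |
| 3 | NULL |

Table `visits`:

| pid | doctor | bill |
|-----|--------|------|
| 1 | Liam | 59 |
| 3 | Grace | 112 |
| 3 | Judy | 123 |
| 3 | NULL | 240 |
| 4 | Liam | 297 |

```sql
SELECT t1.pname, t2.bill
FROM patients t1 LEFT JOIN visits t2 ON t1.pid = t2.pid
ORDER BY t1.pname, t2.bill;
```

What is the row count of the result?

13

LEFT JOIN keeps every row from `patients`; unmatched rows get NULL for `visits`'s columns.
Matching on t1.pid = t2.pid.
- pid=4: 1 matching t2 row(s), so 1 row(s) emitted.
- pid=5: no t2 row matches, row kept with t2 columns NULL.
- pid=7: no t2 row matches, row kept with t2 columns NULL.
- pid=5: no t2 row matches, row kept with t2 columns NULL.
- pid=3: 3 matching t2 row(s), so 3 row(s) emitted.
- pid=3: 3 matching t2 row(s), so 3 row(s) emitted.
- pid=3: 3 matching t2 row(s), so 3 row(s) emitted.
Total: 10 matched + 3 padded = 13 rows.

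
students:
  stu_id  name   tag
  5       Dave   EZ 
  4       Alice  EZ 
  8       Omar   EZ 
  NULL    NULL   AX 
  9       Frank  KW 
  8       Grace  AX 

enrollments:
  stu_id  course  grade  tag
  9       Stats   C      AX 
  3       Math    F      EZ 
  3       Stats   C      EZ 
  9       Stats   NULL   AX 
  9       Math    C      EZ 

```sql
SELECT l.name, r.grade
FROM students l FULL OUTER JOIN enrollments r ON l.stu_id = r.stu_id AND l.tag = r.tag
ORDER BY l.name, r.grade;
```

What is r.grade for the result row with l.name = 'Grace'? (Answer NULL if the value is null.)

NULL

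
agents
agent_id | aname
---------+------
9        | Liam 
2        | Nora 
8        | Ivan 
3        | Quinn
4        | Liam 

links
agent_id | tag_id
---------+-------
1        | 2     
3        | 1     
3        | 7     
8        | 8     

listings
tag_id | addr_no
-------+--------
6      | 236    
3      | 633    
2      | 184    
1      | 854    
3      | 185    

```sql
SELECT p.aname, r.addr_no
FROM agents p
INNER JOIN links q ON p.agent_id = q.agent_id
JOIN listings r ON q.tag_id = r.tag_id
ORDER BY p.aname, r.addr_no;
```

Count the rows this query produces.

1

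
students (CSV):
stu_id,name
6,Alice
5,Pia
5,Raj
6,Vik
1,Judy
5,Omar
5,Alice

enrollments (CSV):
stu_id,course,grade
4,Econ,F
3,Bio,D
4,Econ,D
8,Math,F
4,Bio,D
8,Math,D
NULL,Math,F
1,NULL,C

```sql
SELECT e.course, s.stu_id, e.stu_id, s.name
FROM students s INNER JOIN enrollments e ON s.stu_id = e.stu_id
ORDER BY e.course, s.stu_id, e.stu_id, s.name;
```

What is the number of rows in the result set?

INNER JOIN keeps only pairs where the ON condition holds.
Matching on s.stu_id = e.stu_id. A NULL in a compared column never satisfies the condition.
- s row (stu_id=6): no match → dropped.
- s row (stu_id=5): no match → dropped.
- s row (stu_id=5): no match → dropped.
- s row (stu_id=6): no match → dropped.
- s row (stu_id=1): matches 1 e row(s) → 1 output row(s).
- s row (stu_id=5): no match → dropped.
- s row (stu_id=5): no match → dropped.
Total: 1 rows.

1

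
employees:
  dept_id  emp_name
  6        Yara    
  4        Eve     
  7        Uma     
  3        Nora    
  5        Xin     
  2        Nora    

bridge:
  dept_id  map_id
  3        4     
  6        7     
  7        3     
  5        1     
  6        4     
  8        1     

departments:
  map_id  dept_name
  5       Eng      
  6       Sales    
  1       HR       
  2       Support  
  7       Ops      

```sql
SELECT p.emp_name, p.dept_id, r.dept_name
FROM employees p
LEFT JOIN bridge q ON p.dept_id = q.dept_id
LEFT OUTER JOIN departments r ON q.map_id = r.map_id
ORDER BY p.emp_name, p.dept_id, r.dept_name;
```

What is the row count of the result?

Evaluate left to right. First `employees p LEFT JOIN bridge q` on dept_id: 7 row(s).
Then LEFT JOIN `departments r` on map_id: each of those 7 rows is kept; rows whose q.map_id has no match in r get NULL for r's columns.
Result: 7 row(s).

7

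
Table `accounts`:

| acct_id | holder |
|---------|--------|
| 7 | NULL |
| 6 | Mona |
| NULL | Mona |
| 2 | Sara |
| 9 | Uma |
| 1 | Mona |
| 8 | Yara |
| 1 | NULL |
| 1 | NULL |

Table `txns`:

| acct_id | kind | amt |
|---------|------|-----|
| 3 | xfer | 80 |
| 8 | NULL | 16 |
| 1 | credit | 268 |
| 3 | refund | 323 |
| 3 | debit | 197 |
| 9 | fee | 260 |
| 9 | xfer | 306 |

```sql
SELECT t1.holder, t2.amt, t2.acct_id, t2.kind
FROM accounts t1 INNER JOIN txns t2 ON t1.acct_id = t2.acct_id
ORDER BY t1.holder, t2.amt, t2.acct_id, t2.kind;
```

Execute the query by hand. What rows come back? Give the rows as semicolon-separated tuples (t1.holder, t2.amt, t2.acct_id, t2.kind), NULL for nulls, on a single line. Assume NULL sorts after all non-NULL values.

(Mona, 268, 1, credit); (Uma, 260, 9, fee); (Uma, 306, 9, xfer); (Yara, 16, 8, NULL); (NULL, 268, 1, credit); (NULL, 268, 1, credit)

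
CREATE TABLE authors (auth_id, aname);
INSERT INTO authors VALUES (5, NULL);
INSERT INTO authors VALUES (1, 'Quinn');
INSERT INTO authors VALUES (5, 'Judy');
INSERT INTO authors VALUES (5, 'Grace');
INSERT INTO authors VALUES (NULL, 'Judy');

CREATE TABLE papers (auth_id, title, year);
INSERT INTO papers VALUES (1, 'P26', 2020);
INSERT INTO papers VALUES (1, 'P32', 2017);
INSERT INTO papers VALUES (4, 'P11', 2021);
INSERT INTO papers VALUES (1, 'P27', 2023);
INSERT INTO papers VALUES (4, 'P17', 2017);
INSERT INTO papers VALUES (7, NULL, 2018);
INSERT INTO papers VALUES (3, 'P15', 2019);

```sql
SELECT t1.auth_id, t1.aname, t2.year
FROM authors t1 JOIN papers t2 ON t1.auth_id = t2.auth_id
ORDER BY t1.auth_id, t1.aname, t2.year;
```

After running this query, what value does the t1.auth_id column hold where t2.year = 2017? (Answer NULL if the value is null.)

1

INNER JOIN keeps only pairs where the ON condition holds.
Matching on t1.auth_id = t2.auth_id. A NULL in a compared column never satisfies the condition.
Matched pairs: 3.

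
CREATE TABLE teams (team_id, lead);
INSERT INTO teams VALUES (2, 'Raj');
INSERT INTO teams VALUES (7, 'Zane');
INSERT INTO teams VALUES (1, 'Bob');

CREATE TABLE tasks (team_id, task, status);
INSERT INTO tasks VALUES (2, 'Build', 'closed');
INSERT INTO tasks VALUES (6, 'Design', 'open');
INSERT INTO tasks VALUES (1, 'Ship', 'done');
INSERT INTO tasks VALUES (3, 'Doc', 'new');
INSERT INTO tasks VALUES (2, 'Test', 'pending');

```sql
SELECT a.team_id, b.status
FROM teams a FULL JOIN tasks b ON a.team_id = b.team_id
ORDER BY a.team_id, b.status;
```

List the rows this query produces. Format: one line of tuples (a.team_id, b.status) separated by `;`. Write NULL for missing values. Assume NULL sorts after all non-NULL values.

(1, done); (2, closed); (2, pending); (7, NULL); (NULL, new); (NULL, open)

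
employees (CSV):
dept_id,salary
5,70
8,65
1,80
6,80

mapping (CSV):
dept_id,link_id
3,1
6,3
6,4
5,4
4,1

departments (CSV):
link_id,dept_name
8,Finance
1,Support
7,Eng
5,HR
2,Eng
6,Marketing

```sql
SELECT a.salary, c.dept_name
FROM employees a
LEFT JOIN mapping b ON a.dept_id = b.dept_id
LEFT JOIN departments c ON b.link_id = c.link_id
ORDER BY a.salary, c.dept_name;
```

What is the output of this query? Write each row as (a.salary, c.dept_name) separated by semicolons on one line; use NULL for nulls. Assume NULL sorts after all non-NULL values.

(65, NULL); (70, NULL); (80, NULL); (80, NULL); (80, NULL)

Evaluate left to right. First `employees a LEFT JOIN mapping b` on dept_id: 5 row(s).
Then LEFT JOIN `departments c` on link_id: each of those 5 rows is kept; rows whose b.link_id has no match in c get NULL for c's columns.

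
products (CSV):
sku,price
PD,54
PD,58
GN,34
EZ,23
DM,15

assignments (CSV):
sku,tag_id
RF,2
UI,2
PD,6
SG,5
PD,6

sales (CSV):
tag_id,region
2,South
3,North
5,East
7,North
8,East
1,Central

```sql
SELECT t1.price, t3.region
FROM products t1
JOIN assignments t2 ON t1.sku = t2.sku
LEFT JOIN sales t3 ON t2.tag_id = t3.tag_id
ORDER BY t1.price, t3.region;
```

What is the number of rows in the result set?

4

Joins associate left-to-right: products INNER JOIN assignments on sku gives 4 intermediate row(s).
Then LEFT JOIN `sales t3` on tag_id: each of those 4 rows is kept; rows whose t2.tag_id has no match in t3 get NULL for t3's columns.
Result: 4 row(s).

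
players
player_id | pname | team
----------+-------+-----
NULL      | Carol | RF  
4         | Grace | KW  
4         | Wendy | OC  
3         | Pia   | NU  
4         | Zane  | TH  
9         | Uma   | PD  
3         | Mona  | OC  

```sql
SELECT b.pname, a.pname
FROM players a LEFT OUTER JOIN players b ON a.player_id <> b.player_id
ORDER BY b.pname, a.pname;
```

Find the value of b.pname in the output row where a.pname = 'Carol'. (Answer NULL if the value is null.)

NULL

LEFT JOIN keeps every row from `players a`; unmatched rows get NULL for `players b`'s columns.
Matching on a.player_id <> b.player_id. A NULL in a compared column never satisfies the condition.
Matched pairs: 22; unmatched a rows kept: 1.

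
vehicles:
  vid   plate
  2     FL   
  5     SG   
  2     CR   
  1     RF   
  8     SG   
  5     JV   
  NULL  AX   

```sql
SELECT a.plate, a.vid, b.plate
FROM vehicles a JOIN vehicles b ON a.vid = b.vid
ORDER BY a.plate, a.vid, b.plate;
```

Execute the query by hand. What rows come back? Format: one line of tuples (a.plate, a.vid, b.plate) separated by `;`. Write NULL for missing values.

INNER JOIN keeps only pairs where the ON condition holds.
Matching on a.vid = b.vid. A NULL in a compared column never satisfies the condition.
Matched pairs: 10.

(CR, 2, CR); (CR, 2, FL); (FL, 2, CR); (FL, 2, FL); (JV, 5, JV); (JV, 5, SG); (RF, 1, RF); (SG, 5, JV); (SG, 5, SG); (SG, 8, SG)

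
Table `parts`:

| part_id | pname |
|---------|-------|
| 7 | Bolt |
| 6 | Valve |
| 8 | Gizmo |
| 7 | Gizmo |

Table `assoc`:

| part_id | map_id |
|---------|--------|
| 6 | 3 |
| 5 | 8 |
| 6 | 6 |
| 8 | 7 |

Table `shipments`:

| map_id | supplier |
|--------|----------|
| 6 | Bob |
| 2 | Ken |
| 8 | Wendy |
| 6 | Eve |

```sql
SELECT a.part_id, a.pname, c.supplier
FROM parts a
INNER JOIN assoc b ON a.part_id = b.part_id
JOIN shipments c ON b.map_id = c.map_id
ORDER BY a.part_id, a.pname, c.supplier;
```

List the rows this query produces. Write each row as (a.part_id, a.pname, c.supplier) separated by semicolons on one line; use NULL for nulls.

Evaluate left to right. First `parts a INNER JOIN assoc b` on part_id: 3 row(s).
Then INNER JOIN `shipments c` on map_id: keep only rows whose b.map_id appears in c.

(6, Valve, Bob); (6, Valve, Eve)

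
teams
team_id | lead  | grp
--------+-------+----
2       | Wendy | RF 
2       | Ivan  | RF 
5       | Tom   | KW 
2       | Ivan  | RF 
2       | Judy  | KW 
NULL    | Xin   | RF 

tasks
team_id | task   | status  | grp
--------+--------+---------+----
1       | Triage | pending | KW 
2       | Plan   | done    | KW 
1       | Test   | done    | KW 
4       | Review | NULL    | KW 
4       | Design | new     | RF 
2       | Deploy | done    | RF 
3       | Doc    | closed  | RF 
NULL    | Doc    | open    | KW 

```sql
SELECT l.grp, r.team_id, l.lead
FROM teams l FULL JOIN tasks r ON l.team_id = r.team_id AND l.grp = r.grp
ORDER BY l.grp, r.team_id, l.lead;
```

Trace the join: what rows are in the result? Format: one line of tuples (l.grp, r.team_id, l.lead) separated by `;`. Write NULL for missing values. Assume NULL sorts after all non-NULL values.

(KW, 2, Judy); (KW, NULL, Tom); (RF, 2, Ivan); (RF, 2, Ivan); (RF, 2, Wendy); (RF, NULL, Xin); (NULL, 1, NULL); (NULL, 1, NULL); (NULL, 3, NULL); (NULL, 4, NULL); (NULL, 4, NULL); (NULL, NULL, NULL)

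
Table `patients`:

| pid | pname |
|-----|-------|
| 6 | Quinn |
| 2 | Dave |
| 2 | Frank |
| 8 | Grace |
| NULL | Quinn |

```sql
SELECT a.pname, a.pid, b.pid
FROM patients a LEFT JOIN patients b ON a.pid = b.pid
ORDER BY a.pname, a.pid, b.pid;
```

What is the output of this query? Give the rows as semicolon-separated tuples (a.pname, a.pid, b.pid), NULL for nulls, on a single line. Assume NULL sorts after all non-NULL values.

(Dave, 2, 2); (Dave, 2, 2); (Frank, 2, 2); (Frank, 2, 2); (Grace, 8, 8); (Quinn, 6, 6); (Quinn, NULL, NULL)

LEFT JOIN keeps every row from `patients a`; unmatched rows get NULL for `patients b`'s columns.
Matching on a.pid = b.pid. A NULL in a compared column never satisfies the condition.
Matched pairs: 6; unmatched a rows kept: 1.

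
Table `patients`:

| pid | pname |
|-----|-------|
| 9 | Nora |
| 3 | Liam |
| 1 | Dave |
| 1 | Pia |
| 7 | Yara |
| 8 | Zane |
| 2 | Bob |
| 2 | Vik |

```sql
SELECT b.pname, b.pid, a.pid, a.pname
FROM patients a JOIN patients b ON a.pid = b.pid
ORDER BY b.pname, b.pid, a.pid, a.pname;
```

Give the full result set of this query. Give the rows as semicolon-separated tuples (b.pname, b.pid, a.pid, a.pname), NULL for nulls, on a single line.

INNER JOIN keeps only pairs where the ON condition holds.
Matching on a.pid = b.pid.
- a row (pid=9): matches 1 b row(s) → 1 output row(s).
- a row (pid=3): matches 1 b row(s) → 1 output row(s).
- a row (pid=1): matches 2 b row(s) → 2 output row(s).
- a row (pid=1): matches 2 b row(s) → 2 output row(s).
- a row (pid=7): matches 1 b row(s) → 1 output row(s).
- a row (pid=8): matches 1 b row(s) → 1 output row(s).
- a row (pid=2): matches 2 b row(s) → 2 output row(s).
- a row (pid=2): matches 2 b row(s) → 2 output row(s).

(Bob, 2, 2, Bob); (Bob, 2, 2, Vik); (Dave, 1, 1, Dave); (Dave, 1, 1, Pia); (Liam, 3, 3, Liam); (Nora, 9, 9, Nora); (Pia, 1, 1, Dave); (Pia, 1, 1, Pia); (Vik, 2, 2, Bob); (Vik, 2, 2, Vik); (Yara, 7, 7, Yara); (Zane, 8, 8, Zane)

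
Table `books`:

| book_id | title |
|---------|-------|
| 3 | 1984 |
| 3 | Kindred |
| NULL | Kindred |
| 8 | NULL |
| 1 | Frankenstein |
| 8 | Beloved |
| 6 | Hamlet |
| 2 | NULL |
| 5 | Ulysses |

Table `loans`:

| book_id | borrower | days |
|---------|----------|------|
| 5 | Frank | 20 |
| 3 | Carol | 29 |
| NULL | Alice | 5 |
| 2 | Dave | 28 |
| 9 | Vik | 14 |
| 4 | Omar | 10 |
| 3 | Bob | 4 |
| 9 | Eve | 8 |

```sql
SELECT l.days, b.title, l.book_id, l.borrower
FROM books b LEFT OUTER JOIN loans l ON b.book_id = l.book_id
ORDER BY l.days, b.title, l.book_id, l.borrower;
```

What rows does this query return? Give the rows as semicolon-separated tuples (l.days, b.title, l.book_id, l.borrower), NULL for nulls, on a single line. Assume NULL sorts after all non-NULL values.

LEFT JOIN keeps every row from `books`; unmatched rows get NULL for `loans`'s columns.
Matching on b.book_id = l.book_id. A NULL in a compared column never satisfies the condition.
- b row (book_id=3): matches 2 l row(s) → 2 output row(s).
- b row (book_id=3): matches 2 l row(s) → 2 output row(s).
- b row (book_id=NULL): no match → kept, l columns NULL.
- b row (book_id=8): no match → kept, l columns NULL.
- b row (book_id=1): no match → kept, l columns NULL.
- b row (book_id=8): no match → kept, l columns NULL.
- b row (book_id=6): no match → kept, l columns NULL.
- b row (book_id=2): matches 1 l row(s) → 1 output row(s).
- b row (book_id=5): matches 1 l row(s) → 1 output row(s).

(4, 1984, 3, Bob); (4, Kindred, 3, Bob); (20, Ulysses, 5, Frank); (28, NULL, 2, Dave); (29, 1984, 3, Carol); (29, Kindred, 3, Carol); (NULL, Beloved, NULL, NULL); (NULL, Frankenstein, NULL, NULL); (NULL, Hamlet, NULL, NULL); (NULL, Kindred, NULL, NULL); (NULL, NULL, NULL, NULL)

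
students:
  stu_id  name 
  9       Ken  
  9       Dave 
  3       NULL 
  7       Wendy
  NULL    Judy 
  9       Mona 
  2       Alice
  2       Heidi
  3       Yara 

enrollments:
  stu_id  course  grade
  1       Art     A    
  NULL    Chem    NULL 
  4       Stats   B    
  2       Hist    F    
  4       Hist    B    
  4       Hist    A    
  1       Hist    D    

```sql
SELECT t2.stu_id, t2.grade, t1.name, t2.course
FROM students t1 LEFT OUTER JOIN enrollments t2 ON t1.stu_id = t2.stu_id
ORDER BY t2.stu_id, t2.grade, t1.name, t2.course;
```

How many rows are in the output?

9

LEFT JOIN keeps every row from `students`; unmatched rows get NULL for `enrollments`'s columns.
Matching on t1.stu_id = t2.stu_id. A NULL in a compared column never satisfies the condition.
- t1 (stu_id=9) has no partner → padded with NULL.
- t1 (stu_id=9) has no partner → padded with NULL.
- t1 (stu_id=3) has no partner → padded with NULL.
- t1 (stu_id=7) has no partner → padded with NULL.
- t1 (stu_id=NULL) has no partner → padded with NULL.
- t1 (stu_id=9) has no partner → padded with NULL.
- t1 (stu_id=2) pairs with 1 row(s) of t2.
- t1 (stu_id=2) pairs with 1 row(s) of t2.
- t1 (stu_id=3) has no partner → padded with NULL.
Total: 2 matched + 7 padded = 9 rows.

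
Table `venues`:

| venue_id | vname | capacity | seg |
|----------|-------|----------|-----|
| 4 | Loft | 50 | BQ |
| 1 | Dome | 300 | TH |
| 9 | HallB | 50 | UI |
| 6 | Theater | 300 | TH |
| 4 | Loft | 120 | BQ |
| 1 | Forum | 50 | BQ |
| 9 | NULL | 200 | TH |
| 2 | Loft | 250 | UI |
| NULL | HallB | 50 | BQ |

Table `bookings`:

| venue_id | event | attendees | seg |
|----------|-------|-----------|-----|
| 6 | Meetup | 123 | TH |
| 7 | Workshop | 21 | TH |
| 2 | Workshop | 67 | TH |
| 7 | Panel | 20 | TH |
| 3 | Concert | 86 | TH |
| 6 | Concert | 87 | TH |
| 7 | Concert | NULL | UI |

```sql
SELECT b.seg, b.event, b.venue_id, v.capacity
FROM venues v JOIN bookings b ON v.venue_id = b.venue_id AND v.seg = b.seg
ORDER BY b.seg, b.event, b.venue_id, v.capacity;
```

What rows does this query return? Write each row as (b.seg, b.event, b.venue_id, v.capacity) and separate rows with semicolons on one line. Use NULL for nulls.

(TH, Concert, 6, 300); (TH, Meetup, 6, 300)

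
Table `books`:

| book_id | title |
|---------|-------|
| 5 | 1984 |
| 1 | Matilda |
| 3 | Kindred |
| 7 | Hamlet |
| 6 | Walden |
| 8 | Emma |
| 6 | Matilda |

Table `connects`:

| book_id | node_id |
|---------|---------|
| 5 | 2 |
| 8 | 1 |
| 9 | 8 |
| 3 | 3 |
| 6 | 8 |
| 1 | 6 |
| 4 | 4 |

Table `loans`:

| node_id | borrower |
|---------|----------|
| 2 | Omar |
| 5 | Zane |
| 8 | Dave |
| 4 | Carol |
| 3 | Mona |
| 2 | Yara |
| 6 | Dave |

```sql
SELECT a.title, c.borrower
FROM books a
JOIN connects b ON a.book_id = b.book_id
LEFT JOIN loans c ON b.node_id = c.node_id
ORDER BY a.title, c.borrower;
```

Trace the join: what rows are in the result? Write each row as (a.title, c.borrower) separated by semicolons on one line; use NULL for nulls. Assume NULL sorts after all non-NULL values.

(1984, Omar); (1984, Yara); (Emma, NULL); (Kindred, Mona); (Matilda, Dave); (Matilda, Dave); (Walden, Dave)

Evaluate left to right. First `books a INNER JOIN connects b` on book_id: 6 row(s).
Then LEFT JOIN `loans c` on node_id: each of those 6 rows is kept; rows whose b.node_id has no match in c get NULL for c's columns.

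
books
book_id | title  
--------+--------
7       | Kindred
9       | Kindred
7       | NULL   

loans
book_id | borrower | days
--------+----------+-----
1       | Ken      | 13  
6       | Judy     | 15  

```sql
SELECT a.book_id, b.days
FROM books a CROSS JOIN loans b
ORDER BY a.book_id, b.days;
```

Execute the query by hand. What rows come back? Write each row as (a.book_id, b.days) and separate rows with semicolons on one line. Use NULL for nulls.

(7, 13); (7, 13); (7, 15); (7, 15); (9, 13); (9, 15)

CROSS JOIN pairs every row of `books` with every row of `loans`: 3 × 2 = 6 rows.
After projecting and ordering:
a.book_id | b.days
7 | 13
7 | 13
7 | 15
7 | 15
9 | 13
9 | 15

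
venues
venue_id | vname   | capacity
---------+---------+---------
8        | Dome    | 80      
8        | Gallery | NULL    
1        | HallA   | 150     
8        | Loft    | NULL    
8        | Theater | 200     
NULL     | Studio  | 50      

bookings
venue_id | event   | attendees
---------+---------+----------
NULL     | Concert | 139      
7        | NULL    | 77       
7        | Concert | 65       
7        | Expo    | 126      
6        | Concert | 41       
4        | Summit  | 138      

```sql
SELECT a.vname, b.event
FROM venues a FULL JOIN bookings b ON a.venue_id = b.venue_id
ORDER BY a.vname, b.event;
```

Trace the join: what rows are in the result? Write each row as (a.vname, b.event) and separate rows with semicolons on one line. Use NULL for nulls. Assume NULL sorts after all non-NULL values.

FULL OUTER JOIN keeps every row from both sides; unmatched rows get NULL for the other side's columns.
Matching on a.venue_id = b.venue_id. A NULL in a compared column never satisfies the condition.
Matched pairs: 0; unmatched a rows kept: 6; unmatched b rows kept: 6.

(Dome, NULL); (Gallery, NULL); (HallA, NULL); (Loft, NULL); (Studio, NULL); (Theater, NULL); (NULL, Concert); (NULL, Concert); (NULL, Concert); (NULL, Expo); (NULL, Summit); (NULL, NULL)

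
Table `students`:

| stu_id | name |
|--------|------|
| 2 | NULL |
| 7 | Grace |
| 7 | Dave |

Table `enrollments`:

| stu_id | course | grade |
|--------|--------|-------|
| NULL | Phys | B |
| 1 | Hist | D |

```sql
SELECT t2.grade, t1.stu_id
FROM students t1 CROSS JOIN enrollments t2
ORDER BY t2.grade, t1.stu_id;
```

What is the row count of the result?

6

CROSS JOIN pairs every row of `students` with every row of `enrollments`: 3 × 2 = 6 rows.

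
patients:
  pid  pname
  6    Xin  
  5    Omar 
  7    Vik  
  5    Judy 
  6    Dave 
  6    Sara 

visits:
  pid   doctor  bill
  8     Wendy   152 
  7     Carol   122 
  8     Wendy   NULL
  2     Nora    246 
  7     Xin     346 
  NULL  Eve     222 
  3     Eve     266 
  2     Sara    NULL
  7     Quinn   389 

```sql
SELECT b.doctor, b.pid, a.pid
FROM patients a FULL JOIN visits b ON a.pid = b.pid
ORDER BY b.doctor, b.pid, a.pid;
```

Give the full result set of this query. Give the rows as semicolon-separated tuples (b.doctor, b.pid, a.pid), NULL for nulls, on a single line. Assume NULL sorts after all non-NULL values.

(Carol, 7, 7); (Eve, 3, NULL); (Eve, NULL, NULL); (Nora, 2, NULL); (Quinn, 7, 7); (Sara, 2, NULL); (Wendy, 8, NULL); (Wendy, 8, NULL); (Xin, 7, 7); (NULL, NULL, 5); (NULL, NULL, 5); (NULL, NULL, 6); (NULL, NULL, 6); (NULL, NULL, 6)

FULL OUTER JOIN keeps every row from both sides; unmatched rows get NULL for the other side's columns.
Matching on a.pid = b.pid. A NULL in a compared column never satisfies the condition.
- a (pid=6) has no partner → padded with NULL.
- a (pid=5) has no partner → padded with NULL.
- a (pid=7) pairs with 3 row(s) of b.
- a (pid=5) has no partner → padded with NULL.
- a (pid=6) has no partner → padded with NULL.
- a (pid=6) has no partner → padded with NULL.
- plus 6 unmatched b row(s), each kept with NULL a columns.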